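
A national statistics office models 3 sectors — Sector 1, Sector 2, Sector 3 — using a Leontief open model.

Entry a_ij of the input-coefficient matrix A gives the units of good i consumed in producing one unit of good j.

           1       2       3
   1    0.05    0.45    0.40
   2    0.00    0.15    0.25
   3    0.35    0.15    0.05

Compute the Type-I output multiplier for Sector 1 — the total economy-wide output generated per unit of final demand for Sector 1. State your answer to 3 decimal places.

m_1 = 2.015

I − A =
  [   0.95    -0.45    -0.40]
  [   0.00     0.85    -0.25]
  [  -0.35    -0.15     0.95]
Cofactors of I−A, C_ij = (−1)^(i+j)·(minor ij) (rows/columns in the sector order above):
  C_11 = (0.85)(0.95) − (-0.25)(-0.15) = 0.7700
  C_12 = −[(0.00)(0.95) − (-0.25)(-0.35)] = 0.0875
  C_13 = (0.00)(-0.15) − (0.85)(-0.35) = 0.2975
  C_21 = −[(-0.45)(0.95) − (-0.40)(-0.15)] = 0.4875
  C_22 = (0.95)(0.95) − (-0.40)(-0.35) = 0.7625
  C_23 = −[(0.95)(-0.15) − (-0.45)(-0.35)] = 0.3000
  C_31 = (-0.45)(-0.25) − (-0.40)(0.85) = 0.4525
  C_32 = −[(0.95)(-0.25) − (-0.40)(0.00)] = 0.2375
  C_33 = (0.95)(0.85) − (-0.45)(0.00) = 0.8075
det(I−A) = Σ_j (I−A)_1j·C_1j = (0.95)(0.7700) + (-0.45)(0.0875) + (-0.40)(0.2975) = 0.573125
adj(I−A) = Cᵀ =
  [ 0.7700   0.4875   0.4525]
  [ 0.0875   0.7625   0.2375]
  [ 0.2975   0.3000   0.8075]
(I − A)⁻¹ = adj(I−A) / det(I−A) ≈
  [   1.3435     0.8506     0.7895]
  [   0.1527     1.3304     0.4144]
  [   0.5191     0.5234     1.4089]
The output multiplier for sector j is the column-j sum of the Leontief inverse (I − A)⁻¹ = adj(I−A) / det(I−A).
Column 1 of adj(I−A): (0.7700, 0.0875, 0.2975); det(I−A) = 0.573125.
m_1 = (0.7700 + 0.0875 + 0.2975) / 0.573125 = 1.155 / 0.573125 ≈ 2.015.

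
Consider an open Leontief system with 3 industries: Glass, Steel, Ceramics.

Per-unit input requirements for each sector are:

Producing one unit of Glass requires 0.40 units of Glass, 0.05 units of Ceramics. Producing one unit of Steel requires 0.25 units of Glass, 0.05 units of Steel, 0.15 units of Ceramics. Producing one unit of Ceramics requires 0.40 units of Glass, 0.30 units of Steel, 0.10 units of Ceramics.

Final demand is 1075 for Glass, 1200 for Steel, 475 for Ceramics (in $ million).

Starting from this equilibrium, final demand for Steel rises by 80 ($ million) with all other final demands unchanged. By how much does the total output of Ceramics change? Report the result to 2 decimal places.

I − A =
  [   0.60    -0.25    -0.40]
  [   0.00     0.95    -0.30]
  [  -0.05    -0.15     0.90]
Cofactors of I−A, C_ij = (−1)^(i+j)·(minor ij) (rows/columns in the sector order above):
  C_11 = (0.95)(0.90) − (-0.30)(-0.15) = 0.8100
  C_12 = −[(0.00)(0.90) − (-0.30)(-0.05)] = 0.0150
  C_13 = (0.00)(-0.15) − (0.95)(-0.05) = 0.0475
  C_21 = −[(-0.25)(0.90) − (-0.40)(-0.15)] = 0.2850
  C_22 = (0.60)(0.90) − (-0.40)(-0.05) = 0.5200
  C_23 = −[(0.60)(-0.15) − (-0.25)(-0.05)] = 0.1025
  C_31 = (-0.25)(-0.30) − (-0.40)(0.95) = 0.4550
  C_32 = −[(0.60)(-0.30) − (-0.40)(0.00)] = 0.1800
  C_33 = (0.60)(0.95) − (-0.25)(0.00) = 0.5700
det(I−A) = Σ_j (I−A)_1j·C_1j = (0.60)(0.8100) + (-0.25)(0.0150) + (-0.40)(0.0475) = 0.46325
adj(I−A) = Cᵀ =
  [ 0.8100   0.2850   0.4550]
  [ 0.0150   0.5200   0.1800]
  [ 0.0475   0.1025   0.5700]
(I − A)⁻¹ = adj(I−A) / det(I−A) ≈
  [   1.7485     0.6152     0.9822]
  [   0.0324     1.1225     0.3886]
  [   0.1025     0.2213     1.2304]
Δx = (I − A)⁻¹ Δd with Δd having +80 in the Steel component and 0 elsewhere.
So Δx_C = L_CS · (+80), where L_CS = adj(I−A)_CS / det(I−A) = 0.1025 / 0.46325.
Δx_C = 0.1025 × (+80) / 0.46325 = 8.20 / 0.46325 ≈ 17.70.

Δx_C = 17.70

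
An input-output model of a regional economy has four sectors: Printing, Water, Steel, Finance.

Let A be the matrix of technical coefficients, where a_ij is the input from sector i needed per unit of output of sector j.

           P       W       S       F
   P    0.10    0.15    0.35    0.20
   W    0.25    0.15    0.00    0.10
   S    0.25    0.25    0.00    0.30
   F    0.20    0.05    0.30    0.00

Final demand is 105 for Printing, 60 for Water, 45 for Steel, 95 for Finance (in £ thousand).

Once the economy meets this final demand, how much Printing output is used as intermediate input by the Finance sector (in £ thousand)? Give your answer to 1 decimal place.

z_PF = 46.3

I − A =
  [   0.90    -0.15    -0.35    -0.20]
  [  -0.25     0.85     0.00    -0.10]
  [  -0.25    -0.25     1.00    -0.30]
  [  -0.20    -0.05    -0.30     1.00]
Compute the cofactors C_ij = (−1)^(i+j)·(3×3 minor ij) of I−A; the adjugate is their transpose:
adj(I−A) = Cᵀ =
  [ 0.761000   0.254250   0.351250   0.283000]
  [ 0.255000   0.655500   0.136500   0.157500]
  [ 0.333500   0.277500   0.683500   0.299500]
  [ 0.265000   0.166875   0.282125   0.631250]
det(I−A) = Σ_j (I−A)_1j·C_1j = (0.90)(0.761000) + (-0.15)(0.255000) + (-0.35)(0.333500) + (-0.20)(0.265000) = 0.476925
(I − A)⁻¹ = adj(I−A) / det(I−A) ≈
  [   1.5956     0.5331     0.7365     0.5934]
  [   0.5347     1.3744     0.2862     0.3302]
  [   0.6993     0.5819     1.4331     0.6280]
  [   0.5556     0.3499     0.5916     1.3236]
First solve x = (I − A)⁻¹ d = adj(I−A)·d / det(I−A); in particular x_F = (0.265000·105 + 0.166875·60 + 0.282125·45 + 0.631250·95) / 0.476925 = 110.501875 / 0.476925 ≈ 231.697.
Intermediate flow from P to F: z_PF = a_PF · x_F = 0.20 × 110.501875 / 0.476925 = 22.100375 / 0.476925 ≈ 46.3.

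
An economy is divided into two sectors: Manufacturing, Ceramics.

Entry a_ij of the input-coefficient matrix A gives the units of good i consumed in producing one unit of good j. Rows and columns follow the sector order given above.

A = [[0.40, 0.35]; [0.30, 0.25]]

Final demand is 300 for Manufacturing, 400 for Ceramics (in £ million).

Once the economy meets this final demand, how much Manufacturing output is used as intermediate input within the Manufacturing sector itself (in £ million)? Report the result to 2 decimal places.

I − A =
  [   0.60    -0.35]
  [  -0.30     0.75]
det(I−A) = (0.60)(0.75) − (-0.35)(-0.30) = 0.3450
adj(I−A) = [[0.75, 0.35], [0.30, 0.60]]
(I − A)⁻¹ = adj(I−A) / det(I−A) ≈
  [   2.1739     1.0145]
  [   0.8696     1.7391]
First solve x = (I − A)⁻¹ d = adj(I−A)·d / det(I−A); in particular x_1 = (0.75·300 + 0.35·400) / 0.3450 = 365.00 / 0.3450 ≈ 1057.9710.
Intermediate flow from 1 to 1: z_11 = a_11 · x_1 = 0.40 × 365.00 / 0.3450 = 146.00 / 0.3450 ≈ 423.19.

z_11 = 423.19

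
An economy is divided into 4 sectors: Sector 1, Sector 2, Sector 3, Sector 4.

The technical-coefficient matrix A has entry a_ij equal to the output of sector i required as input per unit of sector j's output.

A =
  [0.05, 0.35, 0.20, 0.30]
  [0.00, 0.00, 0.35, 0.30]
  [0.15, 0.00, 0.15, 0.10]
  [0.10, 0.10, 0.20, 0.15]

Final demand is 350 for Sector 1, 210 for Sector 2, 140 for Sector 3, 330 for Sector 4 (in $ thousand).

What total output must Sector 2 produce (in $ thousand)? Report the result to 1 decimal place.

x_2 = 540.1

I − A =
  [   0.95    -0.35    -0.20    -0.30]
  [   0.00     1.00    -0.35    -0.30]
  [  -0.15     0.00     0.85    -0.10]
  [  -0.10    -0.10    -0.20     0.85]
Compute the cofactors C_ij = (−1)^(i+j)·(3×3 minor ij) of I−A; the adjugate is their transpose:
adj(I−A) = Cᵀ =
  [ 0.673500   0.273375   0.359625   0.376500]
  [ 0.082625   0.605375   0.335125   0.282250]
  [ 0.133000   0.062125   0.738500   0.155750]
  [ 0.120250   0.118000   0.255500   0.759125]
det(I−A) = Σ_j (I−A)_1j·C_1j = (0.95)(0.673500) + (-0.35)(0.082625) + (-0.20)(0.133000) + (-0.30)(0.120250) = 0.54823125
(I − A)⁻¹ = adj(I−A) / det(I−A) ≈
  [   1.2285     0.4986     0.6560     0.6868]
  [   0.1507     1.1042     0.6113     0.5148]
  [   0.2426     0.1133     1.3471     0.2841]
  [   0.2193     0.2152     0.4660     1.3847]
x = (I − A)⁻¹ d = adj(I−A)·d / det(I−A), with det(I−A) = 0.54823125:
  x_1 = (0.673500·350 + 0.273375·210 + 0.359625·140 + 0.376500·330) / 0.54823125 = 467.72625 / 0.54823125 ≈ 853.2
  x_2 = (0.082625·350 + 0.605375·210 + 0.335125·140 + 0.282250·330) / 0.54823125 = 296.1075 / 0.54823125 ≈ 540.1
  x_3 = (0.133000·350 + 0.062125·210 + 0.738500·140 + 0.155750·330) / 0.54823125 = 214.38375 / 0.54823125 ≈ 391.0
  x_4 = (0.120250·350 + 0.118000·210 + 0.255500·140 + 0.759125·330) / 0.54823125 = 353.14875 / 0.54823125 ≈ 644.2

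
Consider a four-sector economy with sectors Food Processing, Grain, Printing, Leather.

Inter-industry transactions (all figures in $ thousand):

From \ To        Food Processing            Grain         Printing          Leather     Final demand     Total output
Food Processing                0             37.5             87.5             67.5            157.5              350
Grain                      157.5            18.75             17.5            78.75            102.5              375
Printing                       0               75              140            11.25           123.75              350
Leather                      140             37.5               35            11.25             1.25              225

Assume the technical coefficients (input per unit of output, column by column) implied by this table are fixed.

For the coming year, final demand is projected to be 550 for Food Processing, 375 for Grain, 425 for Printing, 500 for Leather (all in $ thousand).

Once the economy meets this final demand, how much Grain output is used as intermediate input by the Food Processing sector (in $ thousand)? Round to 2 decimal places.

Technical coefficients a_ij = z_ij / X_j:
  a_FF = 0/350 = 0.00, a_GF = 157.5/350 = 0.45, a_PF = 0/350 = 0.00, a_LF = 140/350 = 0.40
  a_FG = 37.5/375 = 0.10, a_GG = 18.75/375 = 0.05, a_PG = 75/375 = 0.20, a_LG = 37.5/375 = 0.10
  a_FP = 87.5/350 = 0.25, a_GP = 17.5/350 = 0.05, a_PP = 140/350 = 0.40, a_LP = 35/350 = 0.10
  a_FL = 67.5/225 = 0.30, a_GL = 78.75/225 = 0.35, a_PL = 11.25/225 = 0.05, a_LL = 11.25/225 = 0.05
I − A =
  [   1.00    -0.10    -0.25    -0.30]
  [  -0.45     0.95    -0.05    -0.35]
  [   0.00    -0.20     0.60    -0.05]
  [  -0.40    -0.10    -0.10     0.95]
Compute the cofactors C_ij = (−1)^(i+j)·(3×3 minor ij) of I−A; the adjugate is their transpose:
adj(I−A) = Cᵀ =
  [ 0.499000   0.129250   0.255125   0.218625]
  [ 0.339250   0.488000   0.231875   0.299125]
  [ 0.134750   0.173000   0.683250   0.142250]
  [ 0.260000   0.124000   0.203750   0.510500]
det(I−A) = Σ_j (I−A)_1j·C_1j = (1.00)(0.499000) + (-0.10)(0.339250) + (-0.25)(0.134750) + (-0.30)(0.260000) = 0.3533875
(I − A)⁻¹ = adj(I−A) / det(I−A) ≈
  [   1.4120     0.3657     0.7219     0.6187]
  [   0.9600     1.3809     0.6561     0.8465]
  [   0.3813     0.4895     1.9334     0.4025]
  [   0.7357     0.3509     0.5766     1.4446]
First solve x = (I − A)⁻¹ d = adj(I−A)·d / det(I−A); in particular x_F = (0.499000·550 + 0.129250·375 + 0.255125·425 + 0.218625·500) / 0.3533875 = 540.659375 / 0.3533875 ≈ 1529.9335.
Intermediate flow from G to F: z_GF = a_GF · x_F = 0.45 × 540.659375 / 0.3533875 = 243.29671875 / 0.3533875 ≈ 688.47.

z_GF = 688.47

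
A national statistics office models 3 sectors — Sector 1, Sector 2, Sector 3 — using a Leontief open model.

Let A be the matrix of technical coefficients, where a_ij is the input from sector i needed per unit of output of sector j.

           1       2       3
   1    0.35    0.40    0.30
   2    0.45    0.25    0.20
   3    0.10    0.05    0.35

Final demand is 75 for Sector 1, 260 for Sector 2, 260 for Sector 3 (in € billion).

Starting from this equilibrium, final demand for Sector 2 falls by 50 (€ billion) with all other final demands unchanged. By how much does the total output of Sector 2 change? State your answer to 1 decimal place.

I − A =
  [   0.65    -0.40    -0.30]
  [  -0.45     0.75    -0.20]
  [  -0.10    -0.05     0.65]
Cofactors of I−A, C_ij = (−1)^(i+j)·(minor ij) (rows/columns in the sector order above):
  C_11 = (0.75)(0.65) − (-0.20)(-0.05) = 0.4775
  C_12 = −[(-0.45)(0.65) − (-0.20)(-0.10)] = 0.3125
  C_13 = (-0.45)(-0.05) − (0.75)(-0.10) = 0.0975
  C_21 = −[(-0.40)(0.65) − (-0.30)(-0.05)] = 0.2750
  C_22 = (0.65)(0.65) − (-0.30)(-0.10) = 0.3925
  C_23 = −[(0.65)(-0.05) − (-0.40)(-0.10)] = 0.0725
  C_31 = (-0.40)(-0.20) − (-0.30)(0.75) = 0.3050
  C_32 = −[(0.65)(-0.20) − (-0.30)(-0.45)] = 0.2650
  C_33 = (0.65)(0.75) − (-0.40)(-0.45) = 0.3075
det(I−A) = Σ_j (I−A)_1j·C_1j = (0.65)(0.4775) + (-0.40)(0.3125) + (-0.30)(0.0975) = 0.156125
adj(I−A) = Cᵀ =
  [ 0.4775   0.2750   0.3050]
  [ 0.3125   0.3925   0.2650]
  [ 0.0975   0.0725   0.3075]
(I − A)⁻¹ = adj(I−A) / det(I−A) ≈
  [   3.0584     1.7614     1.9536]
  [   2.0016     2.5140     1.6974]
  [   0.6245     0.4644     1.9696]
Δx = (I − A)⁻¹ Δd with Δd having -50 in the Sector 2 component and 0 elsewhere.
So Δx_2 = L_22 · (-50), where L_22 = adj(I−A)_22 / det(I−A) = 0.3925 / 0.156125.
Δx_2 = 0.3925 × (-50) / 0.156125 = -19.625 / 0.156125 ≈ -125.7.

Δx_2 = -125.7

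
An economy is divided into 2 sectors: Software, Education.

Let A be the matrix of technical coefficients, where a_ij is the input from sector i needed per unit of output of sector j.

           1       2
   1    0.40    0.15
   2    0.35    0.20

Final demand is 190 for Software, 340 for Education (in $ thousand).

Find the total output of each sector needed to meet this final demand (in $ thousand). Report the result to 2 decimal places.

I − A =
  [   0.60    -0.15]
  [  -0.35     0.80]
det(I−A) = (0.60)(0.80) − (-0.15)(-0.35) = 0.4275
adj(I−A) = [[0.80, 0.15], [0.35, 0.60]]
(I − A)⁻¹ = adj(I−A) / det(I−A) ≈
  [   1.8713     0.3509]
  [   0.8187     1.4035]
x = (I − A)⁻¹ d = adj(I−A)·d / det(I−A), with det(I−A) = 0.4275:
  x_1 = (0.80·190 + 0.15·340) / 0.4275 = 203.00 / 0.4275 ≈ 474.85
  x_2 = (0.35·190 + 0.60·340) / 0.4275 = 270.50 / 0.4275 ≈ 632.75

x_1 = 474.85, x_2 = 632.75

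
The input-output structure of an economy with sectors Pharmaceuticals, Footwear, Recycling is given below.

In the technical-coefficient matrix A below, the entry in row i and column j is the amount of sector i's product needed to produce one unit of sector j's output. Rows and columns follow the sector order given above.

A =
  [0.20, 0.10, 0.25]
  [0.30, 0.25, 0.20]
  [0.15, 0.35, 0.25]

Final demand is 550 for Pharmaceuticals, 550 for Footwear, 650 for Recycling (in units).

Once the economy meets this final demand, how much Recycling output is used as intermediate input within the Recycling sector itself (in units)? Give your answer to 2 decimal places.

z_RR = 519.20

I − A =
  [   0.80    -0.10    -0.25]
  [  -0.30     0.75    -0.20]
  [  -0.15    -0.35     0.75]
Cofactors of I−A, C_ij = (−1)^(i+j)·(minor ij) (rows/columns in the sector order above):
  C_11 = (0.75)(0.75) − (-0.20)(-0.35) = 0.4925
  C_12 = −[(-0.30)(0.75) − (-0.20)(-0.15)] = 0.2550
  C_13 = (-0.30)(-0.35) − (0.75)(-0.15) = 0.2175
  C_21 = −[(-0.10)(0.75) − (-0.25)(-0.35)] = 0.1625
  C_22 = (0.80)(0.75) − (-0.25)(-0.15) = 0.5625
  C_23 = −[(0.80)(-0.35) − (-0.10)(-0.15)] = 0.2950
  C_31 = (-0.10)(-0.20) − (-0.25)(0.75) = 0.2075
  C_32 = −[(0.80)(-0.20) − (-0.25)(-0.30)] = 0.2350
  C_33 = (0.80)(0.75) − (-0.10)(-0.30) = 0.5700
det(I−A) = Σ_j (I−A)_1j·C_1j = (0.80)(0.4925) + (-0.10)(0.2550) + (-0.25)(0.2175) = 0.314125
adj(I−A) = Cᵀ =
  [ 0.4925   0.1625   0.2075]
  [ 0.2550   0.5625   0.2350]
  [ 0.2175   0.2950   0.5700]
(I − A)⁻¹ = adj(I−A) / det(I−A) ≈
  [   1.5678     0.5173     0.6606]
  [   0.8118     1.7907     0.7481]
  [   0.6924     0.9391     1.8146]
First solve x = (I − A)⁻¹ d = adj(I−A)·d / det(I−A); in particular x_R = (0.2175·550 + 0.2950·550 + 0.5700·650) / 0.314125 = 652.375 / 0.314125 ≈ 2076.8006.
Intermediate flow from R to R: z_RR = a_RR · x_R = 0.25 × 652.375 / 0.314125 = 163.09375 / 0.314125 ≈ 519.20.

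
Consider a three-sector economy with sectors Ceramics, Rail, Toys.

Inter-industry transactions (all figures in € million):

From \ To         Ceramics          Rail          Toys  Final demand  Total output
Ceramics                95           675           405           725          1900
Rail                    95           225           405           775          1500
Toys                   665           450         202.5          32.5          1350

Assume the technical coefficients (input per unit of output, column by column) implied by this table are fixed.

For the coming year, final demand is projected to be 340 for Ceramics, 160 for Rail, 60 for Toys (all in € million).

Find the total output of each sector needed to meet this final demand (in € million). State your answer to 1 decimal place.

Technical coefficients a_ij = z_ij / X_j:
  a_CC = 95/1900 = 0.05, a_RC = 95/1900 = 0.05, a_TC = 665/1900 = 0.35
  a_CR = 675/1500 = 0.45, a_RR = 225/1500 = 0.15, a_TR = 450/1500 = 0.30
  a_CT = 405/1350 = 0.30, a_RT = 405/1350 = 0.30, a_TT = 202.5/1350 = 0.15
I − A =
  [   0.95    -0.45    -0.30]
  [  -0.05     0.85    -0.30]
  [  -0.35    -0.30     0.85]
Cofactors of I−A, C_ij = (−1)^(i+j)·(minor ij) (rows/columns in the sector order above):
  C_11 = (0.85)(0.85) − (-0.30)(-0.30) = 0.6325
  C_12 = −[(-0.05)(0.85) − (-0.30)(-0.35)] = 0.1475
  C_13 = (-0.05)(-0.30) − (0.85)(-0.35) = 0.3125
  C_21 = −[(-0.45)(0.85) − (-0.30)(-0.30)] = 0.4725
  C_22 = (0.95)(0.85) − (-0.30)(-0.35) = 0.7025
  C_23 = −[(0.95)(-0.30) − (-0.45)(-0.35)] = 0.4425
  C_31 = (-0.45)(-0.30) − (-0.30)(0.85) = 0.3900
  C_32 = −[(0.95)(-0.30) − (-0.30)(-0.05)] = 0.3000
  C_33 = (0.95)(0.85) − (-0.45)(-0.05) = 0.7850
det(I−A) = Σ_j (I−A)_1j·C_1j = (0.95)(0.6325) + (-0.45)(0.1475) + (-0.30)(0.3125) = 0.44075
adj(I−A) = Cᵀ =
  [ 0.6325   0.4725   0.3900]
  [ 0.1475   0.7025   0.3000]
  [ 0.3125   0.4425   0.7850]
(I − A)⁻¹ = adj(I−A) / det(I−A) ≈
  [   1.4351     1.0720     0.8849]
  [   0.3347     1.5939     0.6807]
  [   0.7090     1.0040     1.7811]
x = (I − A)⁻¹ d = adj(I−A)·d / det(I−A), with det(I−A) = 0.44075:
  x_C = (0.6325·340 + 0.4725·160 + 0.3900·60) / 0.44075 = 314.05 / 0.44075 ≈ 712.5
  x_R = (0.1475·340 + 0.7025·160 + 0.3000·60) / 0.44075 = 180.55 / 0.44075 ≈ 409.6
  x_T = (0.3125·340 + 0.4425·160 + 0.7850·60) / 0.44075 = 224.15 / 0.44075 ≈ 508.6

x_C = 712.5, x_R = 409.6, x_T = 508.6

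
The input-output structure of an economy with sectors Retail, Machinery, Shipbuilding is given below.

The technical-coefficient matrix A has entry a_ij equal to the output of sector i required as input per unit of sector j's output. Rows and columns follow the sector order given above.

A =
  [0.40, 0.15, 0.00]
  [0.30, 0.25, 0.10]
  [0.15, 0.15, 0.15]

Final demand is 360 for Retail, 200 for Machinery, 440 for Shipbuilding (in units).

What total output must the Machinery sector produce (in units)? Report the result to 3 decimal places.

I − A =
  [   0.60    -0.15     0.00]
  [  -0.30     0.75    -0.10]
  [  -0.15    -0.15     0.85]
Cofactors of I−A, C_ij = (−1)^(i+j)·(minor ij) (rows/columns in the sector order above):
  C_11 = (0.75)(0.85) − (-0.10)(-0.15) = 0.6225
  C_12 = −[(-0.30)(0.85) − (-0.10)(-0.15)] = 0.2700
  C_13 = (-0.30)(-0.15) − (0.75)(-0.15) = 0.1575
  C_21 = −[(-0.15)(0.85) − (0.00)(-0.15)] = 0.1275
  C_22 = (0.60)(0.85) − (0.00)(-0.15) = 0.5100
  C_23 = −[(0.60)(-0.15) − (-0.15)(-0.15)] = 0.1125
  C_31 = (-0.15)(-0.10) − (0.00)(0.75) = 0.0150
  C_32 = −[(0.60)(-0.10) − (0.00)(-0.30)] = 0.0600
  C_33 = (0.60)(0.75) − (-0.15)(-0.30) = 0.4050
det(I−A) = Σ_j (I−A)_1j·C_1j = (0.60)(0.6225) + (-0.15)(0.2700) + (0.00)(0.1575) = 0.3330
adj(I−A) = Cᵀ =
  [ 0.6225   0.1275   0.0150]
  [ 0.2700   0.5100   0.0600]
  [ 0.1575   0.1125   0.4050]
(I − A)⁻¹ = adj(I−A) / det(I−A) ≈
  [   1.8694     0.3829     0.0450]
  [   0.8108     1.5315     0.1802]
  [   0.4730     0.3378     1.2162]
x = (I − A)⁻¹ d = adj(I−A)·d / det(I−A), with det(I−A) = 0.3330:
  x_1 = (0.6225·360 + 0.1275·200 + 0.0150·440) / 0.3330 = 256.20 / 0.3330 ≈ 769.369
  x_2 = (0.2700·360 + 0.5100·200 + 0.0600·440) / 0.3330 = 225.60 / 0.3330 ≈ 677.477
  x_3 = (0.1575·360 + 0.1125·200 + 0.4050·440) / 0.3330 = 257.40 / 0.3330 ≈ 772.973

x_2 = 677.477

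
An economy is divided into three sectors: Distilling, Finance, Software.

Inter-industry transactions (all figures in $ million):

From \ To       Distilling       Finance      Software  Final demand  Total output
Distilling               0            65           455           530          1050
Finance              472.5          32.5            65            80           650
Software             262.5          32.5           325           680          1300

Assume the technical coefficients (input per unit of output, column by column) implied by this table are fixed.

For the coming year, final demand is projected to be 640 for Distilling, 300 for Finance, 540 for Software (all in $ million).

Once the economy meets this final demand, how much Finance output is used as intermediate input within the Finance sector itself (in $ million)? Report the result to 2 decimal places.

z_22 = 45.79

Technical coefficients a_ij = z_ij / X_j:
  a_11 = 0/1050 = 0.00, a_21 = 472.5/1050 = 0.45, a_31 = 262.5/1050 = 0.25
  a_12 = 65/650 = 0.10, a_22 = 32.5/650 = 0.05, a_32 = 32.5/650 = 0.05
  a_13 = 455/1300 = 0.35, a_23 = 65/1300 = 0.05, a_33 = 325/1300 = 0.25
I − A =
  [   1.00    -0.10    -0.35]
  [  -0.45     0.95    -0.05]
  [  -0.25    -0.05     0.75]
Cofactors of I−A, C_ij = (−1)^(i+j)·(minor ij) (rows/columns in the sector order above):
  C_11 = (0.95)(0.75) − (-0.05)(-0.05) = 0.7100
  C_12 = −[(-0.45)(0.75) − (-0.05)(-0.25)] = 0.3500
  C_13 = (-0.45)(-0.05) − (0.95)(-0.25) = 0.2600
  C_21 = −[(-0.10)(0.75) − (-0.35)(-0.05)] = 0.0925
  C_22 = (1.00)(0.75) − (-0.35)(-0.25) = 0.6625
  C_23 = −[(1.00)(-0.05) − (-0.10)(-0.25)] = 0.0750
  C_31 = (-0.10)(-0.05) − (-0.35)(0.95) = 0.3375
  C_32 = −[(1.00)(-0.05) − (-0.35)(-0.45)] = 0.2075
  C_33 = (1.00)(0.95) − (-0.10)(-0.45) = 0.9050
det(I−A) = Σ_j (I−A)_1j·C_1j = (1.00)(0.7100) + (-0.10)(0.3500) + (-0.35)(0.2600) = 0.5840
adj(I−A) = Cᵀ =
  [ 0.7100   0.0925   0.3375]
  [ 0.3500   0.6625   0.2075]
  [ 0.2600   0.0750   0.9050]
(I − A)⁻¹ = adj(I−A) / det(I−A) ≈
  [   1.2158     0.1584     0.5779]
  [   0.5993     1.1344     0.3553]
  [   0.4452     0.1284     1.5497]
First solve x = (I − A)⁻¹ d = adj(I−A)·d / det(I−A); in particular x_2 = (0.3500·640 + 0.6625·300 + 0.2075·540) / 0.5840 = 534.80 / 0.5840 ≈ 915.7534.
Intermediate flow from 2 to 2: z_22 = a_22 · x_2 = 0.05 × 534.80 / 0.5840 = 26.74 / 0.5840 ≈ 45.79.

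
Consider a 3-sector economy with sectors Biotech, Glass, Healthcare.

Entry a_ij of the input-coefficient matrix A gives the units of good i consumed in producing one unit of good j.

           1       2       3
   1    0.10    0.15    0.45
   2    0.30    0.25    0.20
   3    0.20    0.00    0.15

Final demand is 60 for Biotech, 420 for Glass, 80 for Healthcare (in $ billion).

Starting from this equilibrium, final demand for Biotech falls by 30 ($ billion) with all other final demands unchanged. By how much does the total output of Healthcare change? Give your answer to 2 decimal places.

I − A =
  [   0.90    -0.15    -0.45]
  [  -0.30     0.75    -0.20]
  [  -0.20     0.00     0.85]
Cofactors of I−A, C_ij = (−1)^(i+j)·(minor ij) (rows/columns in the sector order above):
  C_11 = (0.75)(0.85) − (-0.20)(0.00) = 0.6375
  C_12 = −[(-0.30)(0.85) − (-0.20)(-0.20)] = 0.2950
  C_13 = (-0.30)(0.00) − (0.75)(-0.20) = 0.1500
  C_21 = −[(-0.15)(0.85) − (-0.45)(0.00)] = 0.1275
  C_22 = (0.90)(0.85) − (-0.45)(-0.20) = 0.6750
  C_23 = −[(0.90)(0.00) − (-0.15)(-0.20)] = 0.0300
  C_31 = (-0.15)(-0.20) − (-0.45)(0.75) = 0.3675
  C_32 = −[(0.90)(-0.20) − (-0.45)(-0.30)] = 0.3150
  C_33 = (0.90)(0.75) − (-0.15)(-0.30) = 0.6300
det(I−A) = Σ_j (I−A)_1j·C_1j = (0.90)(0.6375) + (-0.15)(0.2950) + (-0.45)(0.1500) = 0.4620
adj(I−A) = Cᵀ =
  [ 0.6375   0.1275   0.3675]
  [ 0.2950   0.6750   0.3150]
  [ 0.1500   0.0300   0.6300]
(I − A)⁻¹ = adj(I−A) / det(I−A) ≈
  [   1.3799     0.2760     0.7955]
  [   0.6385     1.4610     0.6818]
  [   0.3247     0.0649     1.3636]
Δx = (I − A)⁻¹ Δd with Δd having -30 in the Biotech component and 0 elsewhere.
So Δx_3 = L_31 · (-30), where L_31 = adj(I−A)_31 / det(I−A) = 0.1500 / 0.4620.
Δx_3 = 0.1500 × (-30) / 0.4620 = -4.50 / 0.4620 ≈ -9.74.

Δx_3 = -9.74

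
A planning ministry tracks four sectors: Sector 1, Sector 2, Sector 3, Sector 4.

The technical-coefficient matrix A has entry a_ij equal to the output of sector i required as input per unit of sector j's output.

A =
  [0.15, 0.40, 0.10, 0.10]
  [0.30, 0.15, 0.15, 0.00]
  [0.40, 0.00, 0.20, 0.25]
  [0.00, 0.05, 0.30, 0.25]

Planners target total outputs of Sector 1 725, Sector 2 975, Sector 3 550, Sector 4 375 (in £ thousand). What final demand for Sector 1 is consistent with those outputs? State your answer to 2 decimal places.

I − A =
  [   0.85    -0.40    -0.10    -0.10]
  [  -0.30     0.85    -0.15     0.00]
  [  -0.40     0.00     0.80    -0.25]
  [   0.00    -0.05    -0.30     0.75]
d = (I − A) x:
  d_1 = (+0.85)·725 + (-0.40)·975 + (-0.10)·550 + (-0.10)·375 = 133.75
  d_2 = (-0.30)·725 + (+0.85)·975 + (-0.15)·550 + (+0.00)·375 = 528.75
  d_3 = (-0.40)·725 + (+0.00)·975 + (+0.80)·550 + (-0.25)·375 = 56.25
  d_4 = (+0.00)·725 + (-0.05)·975 + (-0.30)·550 + (+0.75)·375 = 67.50

d_1 = 133.75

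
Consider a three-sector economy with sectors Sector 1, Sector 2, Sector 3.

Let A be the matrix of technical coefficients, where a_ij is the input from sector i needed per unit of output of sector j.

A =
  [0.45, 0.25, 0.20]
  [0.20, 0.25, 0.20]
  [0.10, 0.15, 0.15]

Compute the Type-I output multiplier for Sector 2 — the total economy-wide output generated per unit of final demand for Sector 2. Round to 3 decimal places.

I − A =
  [   0.55    -0.25    -0.20]
  [  -0.20     0.75    -0.20]
  [  -0.10    -0.15     0.85]
Cofactors of I−A, C_ij = (−1)^(i+j)·(minor ij) (rows/columns in the sector order above):
  C_11 = (0.75)(0.85) − (-0.20)(-0.15) = 0.6075
  C_12 = −[(-0.20)(0.85) − (-0.20)(-0.10)] = 0.1900
  C_13 = (-0.20)(-0.15) − (0.75)(-0.10) = 0.1050
  C_21 = −[(-0.25)(0.85) − (-0.20)(-0.15)] = 0.2425
  C_22 = (0.55)(0.85) − (-0.20)(-0.10) = 0.4475
  C_23 = −[(0.55)(-0.15) − (-0.25)(-0.10)] = 0.1075
  C_31 = (-0.25)(-0.20) − (-0.20)(0.75) = 0.2000
  C_32 = −[(0.55)(-0.20) − (-0.20)(-0.20)] = 0.1500
  C_33 = (0.55)(0.75) − (-0.25)(-0.20) = 0.3625
det(I−A) = Σ_j (I−A)_1j·C_1j = (0.55)(0.6075) + (-0.25)(0.1900) + (-0.20)(0.1050) = 0.265625
adj(I−A) = Cᵀ =
  [ 0.6075   0.2425   0.2000]
  [ 0.1900   0.4475   0.1500]
  [ 0.1050   0.1075   0.3625]
(I − A)⁻¹ = adj(I−A) / det(I−A) ≈
  [   2.2871     0.9129     0.7529]
  [   0.7153     1.6847     0.5647]
  [   0.3953     0.4047     1.3647]
The output multiplier for sector j is the column-j sum of the Leontief inverse (I − A)⁻¹ = adj(I−A) / det(I−A).
Column 2 of adj(I−A): (0.2425, 0.4475, 0.1075); det(I−A) = 0.265625.
m_2 = (0.2425 + 0.4475 + 0.1075) / 0.265625 = 0.7975 / 0.265625 ≈ 3.002.

m_2 = 3.002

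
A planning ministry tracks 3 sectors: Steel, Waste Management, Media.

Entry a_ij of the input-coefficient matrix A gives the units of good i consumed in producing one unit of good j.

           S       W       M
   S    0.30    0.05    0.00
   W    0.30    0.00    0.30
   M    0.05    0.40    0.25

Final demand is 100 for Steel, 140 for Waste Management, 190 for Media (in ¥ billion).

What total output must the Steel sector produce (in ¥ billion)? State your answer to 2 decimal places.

x_S = 165.73

I − A =
  [   0.70    -0.05     0.00]
  [  -0.30     1.00    -0.30]
  [  -0.05    -0.40     0.75]
Cofactors of I−A, C_ij = (−1)^(i+j)·(minor ij) (rows/columns in the sector order above):
  C_11 = (1.00)(0.75) − (-0.30)(-0.40) = 0.6300
  C_12 = −[(-0.30)(0.75) − (-0.30)(-0.05)] = 0.2400
  C_13 = (-0.30)(-0.40) − (1.00)(-0.05) = 0.1700
  C_21 = −[(-0.05)(0.75) − (0.00)(-0.40)] = 0.0375
  C_22 = (0.70)(0.75) − (0.00)(-0.05) = 0.5250
  C_23 = −[(0.70)(-0.40) − (-0.05)(-0.05)] = 0.2825
  C_31 = (-0.05)(-0.30) − (0.00)(1.00) = 0.0150
  C_32 = −[(0.70)(-0.30) − (0.00)(-0.30)] = 0.2100
  C_33 = (0.70)(1.00) − (-0.05)(-0.30) = 0.6850
det(I−A) = Σ_j (I−A)_1j·C_1j = (0.70)(0.6300) + (-0.05)(0.2400) + (0.00)(0.1700) = 0.4290
adj(I−A) = Cᵀ =
  [ 0.6300   0.0375   0.0150]
  [ 0.2400   0.5250   0.2100]
  [ 0.1700   0.2825   0.6850]
(I − A)⁻¹ = adj(I−A) / det(I−A) ≈
  [   1.4685     0.0874     0.0350]
  [   0.5594     1.2238     0.4895]
  [   0.3963     0.6585     1.5967]
x = (I − A)⁻¹ d = adj(I−A)·d / det(I−A), with det(I−A) = 0.4290:
  x_S = (0.6300·100 + 0.0375·140 + 0.0150·190) / 0.4290 = 71.10 / 0.4290 ≈ 165.73
  x_W = (0.2400·100 + 0.5250·140 + 0.2100·190) / 0.4290 = 137.40 / 0.4290 ≈ 320.28
  x_M = (0.1700·100 + 0.2825·140 + 0.6850·190) / 0.4290 = 186.70 / 0.4290 ≈ 435.20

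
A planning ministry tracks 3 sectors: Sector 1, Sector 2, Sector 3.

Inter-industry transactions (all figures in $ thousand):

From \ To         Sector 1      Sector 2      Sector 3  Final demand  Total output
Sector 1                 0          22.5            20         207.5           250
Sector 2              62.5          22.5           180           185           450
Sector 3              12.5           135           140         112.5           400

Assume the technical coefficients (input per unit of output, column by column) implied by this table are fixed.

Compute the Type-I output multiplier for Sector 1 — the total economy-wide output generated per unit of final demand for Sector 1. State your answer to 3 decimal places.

Technical coefficients a_ij = z_ij / X_j:
  a_11 = 0/250 = 0.00, a_21 = 62.5/250 = 0.25, a_31 = 12.5/250 = 0.05
  a_12 = 22.5/450 = 0.05, a_22 = 22.5/450 = 0.05, a_32 = 135/450 = 0.30
  a_13 = 20/400 = 0.05, a_23 = 180/400 = 0.45, a_33 = 140/400 = 0.35
I − A =
  [   1.00    -0.05    -0.05]
  [  -0.25     0.95    -0.45]
  [  -0.05    -0.30     0.65]
Cofactors of I−A, C_ij = (−1)^(i+j)·(minor ij) (rows/columns in the sector order above):
  C_11 = (0.95)(0.65) − (-0.45)(-0.30) = 0.4825
  C_12 = −[(-0.25)(0.65) − (-0.45)(-0.05)] = 0.1850
  C_13 = (-0.25)(-0.30) − (0.95)(-0.05) = 0.1225
  C_21 = −[(-0.05)(0.65) − (-0.05)(-0.30)] = 0.0475
  C_22 = (1.00)(0.65) − (-0.05)(-0.05) = 0.6475
  C_23 = −[(1.00)(-0.30) − (-0.05)(-0.05)] = 0.3025
  C_31 = (-0.05)(-0.45) − (-0.05)(0.95) = 0.0700
  C_32 = −[(1.00)(-0.45) − (-0.05)(-0.25)] = 0.4625
  C_33 = (1.00)(0.95) − (-0.05)(-0.25) = 0.9375
det(I−A) = Σ_j (I−A)_1j·C_1j = (1.00)(0.4825) + (-0.05)(0.1850) + (-0.05)(0.1225) = 0.467125
adj(I−A) = Cᵀ =
  [ 0.4825   0.0475   0.0700]
  [ 0.1850   0.6475   0.4625]
  [ 0.1225   0.3025   0.9375]
(I − A)⁻¹ = adj(I−A) / det(I−A) ≈
  [   1.0329     0.1017     0.1499]
  [   0.3960     1.3861     0.9901]
  [   0.2622     0.6476     2.0070]
The output multiplier for sector j is the column-j sum of the Leontief inverse (I − A)⁻¹ = adj(I−A) / det(I−A).
Column 1 of adj(I−A): (0.4825, 0.1850, 0.1225); det(I−A) = 0.467125.
m_1 = (0.4825 + 0.1850 + 0.1225) / 0.467125 = 0.79 / 0.467125 ≈ 1.691.

m_1 = 1.691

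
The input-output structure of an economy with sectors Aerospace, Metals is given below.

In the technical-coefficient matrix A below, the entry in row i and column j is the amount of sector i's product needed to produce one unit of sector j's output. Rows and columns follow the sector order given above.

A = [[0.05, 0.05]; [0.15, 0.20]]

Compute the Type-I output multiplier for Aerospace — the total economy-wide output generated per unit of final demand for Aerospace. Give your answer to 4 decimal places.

I − A =
  [   0.95    -0.05]
  [  -0.15     0.80]
det(I−A) = (0.95)(0.80) − (-0.05)(-0.15) = 0.7525
adj(I−A) = [[0.80, 0.05], [0.15, 0.95]]
(I − A)⁻¹ = adj(I−A) / det(I−A) ≈
  [   1.06312     0.06645]
  [   0.19934     1.26246]
The output multiplier for sector j is the column-j sum of the Leontief inverse (I − A)⁻¹ = adj(I−A) / det(I−A).
Column A of adj(I−A): (0.80, 0.15); det(I−A) = 0.7525.
m_A = (0.80 + 0.15) / 0.7525 = 0.95 / 0.7525 ≈ 1.2625.

m_A = 1.2625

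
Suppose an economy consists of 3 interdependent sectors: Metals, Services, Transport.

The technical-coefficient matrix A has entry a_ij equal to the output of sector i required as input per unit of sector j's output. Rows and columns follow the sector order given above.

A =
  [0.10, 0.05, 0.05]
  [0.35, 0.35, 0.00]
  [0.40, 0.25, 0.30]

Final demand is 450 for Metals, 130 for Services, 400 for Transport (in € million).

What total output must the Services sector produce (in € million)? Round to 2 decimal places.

x_S = 517.41

I − A =
  [   0.90    -0.05    -0.05]
  [  -0.35     0.65     0.00]
  [  -0.40    -0.25     0.70]
Cofactors of I−A, C_ij = (−1)^(i+j)·(minor ij) (rows/columns in the sector order above):
  C_11 = (0.65)(0.70) − (0.00)(-0.25) = 0.4550
  C_12 = −[(-0.35)(0.70) − (0.00)(-0.40)] = 0.2450
  C_13 = (-0.35)(-0.25) − (0.65)(-0.40) = 0.3475
  C_21 = −[(-0.05)(0.70) − (-0.05)(-0.25)] = 0.0475
  C_22 = (0.90)(0.70) − (-0.05)(-0.40) = 0.6100
  C_23 = −[(0.90)(-0.25) − (-0.05)(-0.40)] = 0.2450
  C_31 = (-0.05)(0.00) − (-0.05)(0.65) = 0.0325
  C_32 = −[(0.90)(0.00) − (-0.05)(-0.35)] = 0.0175
  C_33 = (0.90)(0.65) − (-0.05)(-0.35) = 0.5675
det(I−A) = Σ_j (I−A)_1j·C_1j = (0.90)(0.4550) + (-0.05)(0.2450) + (-0.05)(0.3475) = 0.379875
adj(I−A) = Cᵀ =
  [ 0.4550   0.0475   0.0325]
  [ 0.2450   0.6100   0.0175]
  [ 0.3475   0.2450   0.5675]
(I − A)⁻¹ = adj(I−A) / det(I−A) ≈
  [   1.1978     0.1250     0.0856]
  [   0.6449     1.6058     0.0461]
  [   0.9148     0.6449     1.4939]
x = (I − A)⁻¹ d = adj(I−A)·d / det(I−A), with det(I−A) = 0.379875:
  x_M = (0.4550·450 + 0.0475·130 + 0.0325·400) / 0.379875 = 223.925 / 0.379875 ≈ 589.47
  x_S = (0.2450·450 + 0.6100·130 + 0.0175·400) / 0.379875 = 196.55 / 0.379875 ≈ 517.41
  x_T = (0.3475·450 + 0.2450·130 + 0.5675·400) / 0.379875 = 415.225 / 0.379875 ≈ 1093.06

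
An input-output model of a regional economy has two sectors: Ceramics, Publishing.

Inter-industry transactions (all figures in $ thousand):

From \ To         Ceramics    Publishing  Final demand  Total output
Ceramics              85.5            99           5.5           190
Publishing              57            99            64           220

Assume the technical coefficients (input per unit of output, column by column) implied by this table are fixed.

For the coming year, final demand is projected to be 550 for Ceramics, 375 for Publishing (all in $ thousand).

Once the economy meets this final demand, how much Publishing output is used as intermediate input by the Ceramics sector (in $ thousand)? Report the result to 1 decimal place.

z_21 = 844.0

Technical coefficients a_ij = z_ij / X_j:
  a_11 = 85.5/190 = 0.45, a_21 = 57/190 = 0.30
  a_12 = 99/220 = 0.45, a_22 = 99/220 = 0.45
I − A =
  [   0.55    -0.45]
  [  -0.30     0.55]
det(I−A) = (0.55)(0.55) − (-0.45)(-0.30) = 0.1675
adj(I−A) = [[0.55, 0.45], [0.30, 0.55]]
(I − A)⁻¹ = adj(I−A) / det(I−A) ≈
  [   3.2836     2.6866]
  [   1.7910     3.2836]
First solve x = (I − A)⁻¹ d = adj(I−A)·d / det(I−A); in particular x_1 = (0.55·550 + 0.45·375) / 0.1675 = 471.25 / 0.1675 ≈ 2813.433.
Intermediate flow from 2 to 1: z_21 = a_21 · x_1 = 0.30 × 471.25 / 0.1675 = 141.375 / 0.1675 ≈ 844.0.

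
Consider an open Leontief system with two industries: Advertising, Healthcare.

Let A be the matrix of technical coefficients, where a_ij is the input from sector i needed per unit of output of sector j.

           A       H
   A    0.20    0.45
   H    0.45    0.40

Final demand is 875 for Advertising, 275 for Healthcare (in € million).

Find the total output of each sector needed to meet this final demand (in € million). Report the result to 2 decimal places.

x_A = 2337.84, x_H = 2211.71

I − A =
  [   0.80    -0.45]
  [  -0.45     0.60]
det(I−A) = (0.80)(0.60) − (-0.45)(-0.45) = 0.2775
adj(I−A) = [[0.60, 0.45], [0.45, 0.80]]
(I − A)⁻¹ = adj(I−A) / det(I−A) ≈
  [   2.1622     1.6216]
  [   1.6216     2.8829]
x = (I − A)⁻¹ d = adj(I−A)·d / det(I−A), with det(I−A) = 0.2775:
  x_A = (0.60·875 + 0.45·275) / 0.2775 = 648.75 / 0.2775 ≈ 2337.84
  x_H = (0.45·875 + 0.80·275) / 0.2775 = 613.75 / 0.2775 ≈ 2211.71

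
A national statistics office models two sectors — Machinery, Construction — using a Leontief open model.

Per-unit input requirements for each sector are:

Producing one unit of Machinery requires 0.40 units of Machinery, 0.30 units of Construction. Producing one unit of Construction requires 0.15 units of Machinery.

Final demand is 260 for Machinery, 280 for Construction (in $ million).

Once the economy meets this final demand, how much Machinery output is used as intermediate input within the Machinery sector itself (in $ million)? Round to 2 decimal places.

I − A =
  [   0.60    -0.15]
  [  -0.30     1.00]
det(I−A) = (0.60)(1.00) − (-0.15)(-0.30) = 0.5550
adj(I−A) = [[1.00, 0.15], [0.30, 0.60]]
(I − A)⁻¹ = adj(I−A) / det(I−A) ≈
  [   1.8018     0.2703]
  [   0.5405     1.0811]
First solve x = (I − A)⁻¹ d = adj(I−A)·d / det(I−A); in particular x_1 = (1.00·260 + 0.15·280) / 0.5550 = 302.00 / 0.5550 ≈ 544.1441.
Intermediate flow from 1 to 1: z_11 = a_11 · x_1 = 0.40 × 302.00 / 0.5550 = 120.80 / 0.5550 ≈ 217.66.

z_11 = 217.66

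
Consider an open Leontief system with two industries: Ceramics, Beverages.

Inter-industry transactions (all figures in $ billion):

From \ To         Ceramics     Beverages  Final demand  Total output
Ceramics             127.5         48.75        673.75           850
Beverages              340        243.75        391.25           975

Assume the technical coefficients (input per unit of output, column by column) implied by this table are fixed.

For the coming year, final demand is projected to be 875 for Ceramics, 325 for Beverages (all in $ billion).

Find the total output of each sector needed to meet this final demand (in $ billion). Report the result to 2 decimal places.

Technical coefficients a_ij = z_ij / X_j:
  a_CC = 127.5/850 = 0.15, a_BC = 340/850 = 0.40
  a_CB = 48.75/975 = 0.05, a_BB = 243.75/975 = 0.25
I − A =
  [   0.85    -0.05]
  [  -0.40     0.75]
det(I−A) = (0.85)(0.75) − (-0.05)(-0.40) = 0.6175
adj(I−A) = [[0.75, 0.05], [0.40, 0.85]]
(I − A)⁻¹ = adj(I−A) / det(I−A) ≈
  [   1.2146     0.0810]
  [   0.6478     1.3765]
x = (I − A)⁻¹ d = adj(I−A)·d / det(I−A), with det(I−A) = 0.6175:
  x_C = (0.75·875 + 0.05·325) / 0.6175 = 672.50 / 0.6175 ≈ 1089.07
  x_B = (0.40·875 + 0.85·325) / 0.6175 = 626.25 / 0.6175 ≈ 1014.17

x_C = 1089.07, x_B = 1014.17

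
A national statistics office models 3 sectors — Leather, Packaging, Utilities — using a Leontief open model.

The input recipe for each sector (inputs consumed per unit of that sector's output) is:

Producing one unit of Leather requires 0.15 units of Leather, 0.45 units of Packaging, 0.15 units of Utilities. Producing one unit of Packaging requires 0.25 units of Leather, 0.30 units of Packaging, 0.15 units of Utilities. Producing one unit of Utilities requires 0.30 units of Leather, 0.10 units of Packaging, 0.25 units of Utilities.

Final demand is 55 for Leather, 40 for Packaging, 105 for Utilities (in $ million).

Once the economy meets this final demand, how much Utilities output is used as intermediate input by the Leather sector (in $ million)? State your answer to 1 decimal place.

I − A =
  [   0.85    -0.25    -0.30]
  [  -0.45     0.70    -0.10]
  [  -0.15    -0.15     0.75]
Cofactors of I−A, C_ij = (−1)^(i+j)·(minor ij) (rows/columns in the sector order above):
  C_11 = (0.70)(0.75) − (-0.10)(-0.15) = 0.5100
  C_12 = −[(-0.45)(0.75) − (-0.10)(-0.15)] = 0.3525
  C_13 = (-0.45)(-0.15) − (0.70)(-0.15) = 0.1725
  C_21 = −[(-0.25)(0.75) − (-0.30)(-0.15)] = 0.2325
  C_22 = (0.85)(0.75) − (-0.30)(-0.15) = 0.5925
  C_23 = −[(0.85)(-0.15) − (-0.25)(-0.15)] = 0.1650
  C_31 = (-0.25)(-0.10) − (-0.30)(0.70) = 0.2350
  C_32 = −[(0.85)(-0.10) − (-0.30)(-0.45)] = 0.2200
  C_33 = (0.85)(0.70) − (-0.25)(-0.45) = 0.4825
det(I−A) = Σ_j (I−A)_1j·C_1j = (0.85)(0.5100) + (-0.25)(0.3525) + (-0.30)(0.1725) = 0.293625
adj(I−A) = Cᵀ =
  [ 0.5100   0.2325   0.2350]
  [ 0.3525   0.5925   0.2200]
  [ 0.1725   0.1650   0.4825]
(I − A)⁻¹ = adj(I−A) / det(I−A) ≈
  [   1.7369     0.7918     0.8003]
  [   1.2005     2.0179     0.7493]
  [   0.5875     0.5619     1.6433]
First solve x = (I − A)⁻¹ d = adj(I−A)·d / det(I−A); in particular x_1 = (0.5100·55 + 0.2325·40 + 0.2350·105) / 0.293625 = 62.025 / 0.293625 ≈ 211.239.
Intermediate flow from 3 to 1: z_31 = a_31 · x_1 = 0.15 × 62.025 / 0.293625 = 9.30375 / 0.293625 ≈ 31.7.

z_31 = 31.7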